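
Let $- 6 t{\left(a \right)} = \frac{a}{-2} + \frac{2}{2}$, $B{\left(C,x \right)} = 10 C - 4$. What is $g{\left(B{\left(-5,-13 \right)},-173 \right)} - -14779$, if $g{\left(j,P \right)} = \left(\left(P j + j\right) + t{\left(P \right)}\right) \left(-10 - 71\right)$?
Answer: $- \frac{2945471}{4} \approx -7.3637 \cdot 10^{5}$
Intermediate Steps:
$B{\left(C,x \right)} = -4 + 10 C$
$t{\left(a \right)} = - \frac{1}{6} + \frac{a}{12}$ ($t{\left(a \right)} = - \frac{\frac{a}{-2} + \frac{2}{2}}{6} = - \frac{a \left(- \frac{1}{2}\right) + 2 \cdot \frac{1}{2}}{6} = - \frac{- \frac{a}{2} + 1}{6} = - \frac{1 - \frac{a}{2}}{6} = - \frac{1}{6} + \frac{a}{12}$)
$g{\left(j,P \right)} = \frac{27}{2} - 81 j - \frac{27 P}{4} - 81 P j$ ($g{\left(j,P \right)} = \left(\left(P j + j\right) + \left(- \frac{1}{6} + \frac{P}{12}\right)\right) \left(-10 - 71\right) = \left(\left(j + P j\right) + \left(- \frac{1}{6} + \frac{P}{12}\right)\right) \left(-81\right) = \left(- \frac{1}{6} + j + \frac{P}{12} + P j\right) \left(-81\right) = \frac{27}{2} - 81 j - \frac{27 P}{4} - 81 P j$)
$g{\left(B{\left(-5,-13 \right)},-173 \right)} - -14779 = \left(\frac{27}{2} - 81 \left(-4 + 10 \left(-5\right)\right) - - \frac{4671}{4} - - 14013 \left(-4 + 10 \left(-5\right)\right)\right) - -14779 = \left(\frac{27}{2} - 81 \left(-4 - 50\right) + \frac{4671}{4} - - 14013 \left(-4 - 50\right)\right) + 14779 = \left(\frac{27}{2} - -4374 + \frac{4671}{4} - \left(-14013\right) \left(-54\right)\right) + 14779 = \left(\frac{27}{2} + 4374 + \frac{4671}{4} - 756702\right) + 14779 = - \frac{3004587}{4} + 14779 = - \frac{2945471}{4}$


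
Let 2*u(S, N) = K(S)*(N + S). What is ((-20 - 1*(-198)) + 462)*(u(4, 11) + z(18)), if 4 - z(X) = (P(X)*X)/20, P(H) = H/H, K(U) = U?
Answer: 21184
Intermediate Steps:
P(H) = 1
z(X) = 4 - X/20 (z(X) = 4 - 1*X/20 = 4 - X/20)
u(S, N) = S*(N + S)/2 (u(S, N) = (S*(N + S))/2 = S*(N + S)/2)
((-20 - 1*(-198)) + 462)*(u(4, 11) + z(18)) = ((-20 - 1*(-198)) + 462)*((1/2)*4*(11 + 4) + (4 - 1/20*18)) = ((-20 + 198) + 462)*((1/2)*4*15 + (4 - 9/10)) = (178 + 462)*(30 + 31/10) = 640*(331/10) = 21184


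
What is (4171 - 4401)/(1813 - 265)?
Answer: -115/774 ≈ -0.14858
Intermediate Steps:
(4171 - 4401)/(1813 - 265) = -230/1548 = -230*1/1548 = -115/774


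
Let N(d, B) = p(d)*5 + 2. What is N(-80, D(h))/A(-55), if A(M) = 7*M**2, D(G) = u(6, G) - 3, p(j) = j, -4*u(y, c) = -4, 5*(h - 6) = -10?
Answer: -398/21175 ≈ -0.018796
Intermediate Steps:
h = 4 (h = 6 + (1/5)*(-10) = 6 - 2 = 4)
u(y, c) = 1 (u(y, c) = -1/4*(-4) = 1)
D(G) = -2 (D(G) = 1 - 3 = -2)
N(d, B) = 2 + 5*d (N(d, B) = d*5 + 2 = 5*d + 2 = 2 + 5*d)
N(-80, D(h))/A(-55) = (2 + 5*(-80))/((7*(-55)**2)) = (2 - 400)/((7*3025)) = -398/21175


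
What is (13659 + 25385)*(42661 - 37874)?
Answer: 186903628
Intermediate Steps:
(13659 + 25385)*(42661 - 37874) = 39044*4787 = 186903628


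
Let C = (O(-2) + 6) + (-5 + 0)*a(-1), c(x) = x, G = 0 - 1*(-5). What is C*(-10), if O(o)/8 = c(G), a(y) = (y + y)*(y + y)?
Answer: -260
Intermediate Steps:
a(y) = 4*y**2 (a(y) = (2*y)*(2*y) = 4*y**2)
G = 5 (G = 0 + 5 = 5)
O(o) = 40 (O(o) = 8*5 = 40)
C = 26 (C = (40 + 6) + (-5 + 0)*(4*(-1)**2) = 46 - 20 = 26)
C*(-10) = 26*(-10) = -260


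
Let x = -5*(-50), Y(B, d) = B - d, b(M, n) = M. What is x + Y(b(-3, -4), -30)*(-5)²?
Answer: 925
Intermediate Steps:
x = 250
x + Y(b(-3, -4), -30)*(-5)² = 250 + (-3 - 1*(-30))*(-5)² = 250 + (-3 + 30)*25 = 250 + 27*25 = 250 + 675 = 925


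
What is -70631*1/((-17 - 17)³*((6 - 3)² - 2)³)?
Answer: 70631/13481272 ≈ 0.0052392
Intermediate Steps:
-70631*1/((-17 - 17)³*((6 - 3)² - 2)³) = -70631*(-1/(39304*(3² - 2)³)) = -70631*(-1/(39304*(9 - 2)³)) = -70631/((7*(-34))³) = -70631/((-238)³) = -70631/(-13481272) = -70631*(-1/13481272) = 70631/13481272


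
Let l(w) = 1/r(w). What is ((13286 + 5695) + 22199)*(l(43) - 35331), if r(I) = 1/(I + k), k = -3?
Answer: -1453283380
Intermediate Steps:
r(I) = 1/(-3 + I) (r(I) = 1/(I - 3) = 1/(-3 + I))
l(w) = -3 + w (l(w) = 1/(1/(-3 + w)) = -3 + w)
((13286 + 5695) + 22199)*(l(43) - 35331) = ((13286 + 5695) + 22199)*((-3 + 43) - 35331) = (18981 + 22199)*(40 - 35331) = 41180*(-35291) = -1453283380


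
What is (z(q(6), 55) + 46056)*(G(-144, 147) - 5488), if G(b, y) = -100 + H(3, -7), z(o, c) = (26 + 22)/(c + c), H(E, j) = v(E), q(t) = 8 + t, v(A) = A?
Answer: -2829477168/11 ≈ -2.5723e+8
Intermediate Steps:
H(E, j) = E
z(o, c) = 24/c (z(o, c) = 48/((2*c)) = 48*(1/(2*c)) = 24/c)
G(b, y) = -97 (G(b, y) = -100 + 3 = -97)
(z(q(6), 55) + 46056)*(G(-144, 147) - 5488) = (24/55 + 46056)*(-97 - 5488) = (24*(1/55) + 46056)*(-5585) = (24/55 + 46056)*(-5585) = (2533104/55)*(-5585) = -2829477168/11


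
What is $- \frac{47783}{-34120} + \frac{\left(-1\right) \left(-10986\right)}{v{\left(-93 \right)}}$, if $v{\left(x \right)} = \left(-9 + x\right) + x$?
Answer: $- \frac{24368309}{443560} \approx -54.938$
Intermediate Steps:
$v{\left(x \right)} = -9 + 2 x$
$- \frac{47783}{-34120} + \frac{\left(-1\right) \left(-10986\right)}{v{\left(-93 \right)}} = - \frac{47783}{-34120} + \frac{\left(-1\right) \left(-10986\right)}{-9 + 2 \left(-93\right)} = \left(-47783\right) \left(- \frac{1}{34120}\right) + \frac{10986}{-9 - 186} = \frac{47783}{34120} + \frac{10986}{-195} = \frac{47783}{34120} + 10986 \left(- \frac{1}{195}\right) = \frac{47783}{34120} - \frac{3662}{65} = - \frac{24368309}{443560}$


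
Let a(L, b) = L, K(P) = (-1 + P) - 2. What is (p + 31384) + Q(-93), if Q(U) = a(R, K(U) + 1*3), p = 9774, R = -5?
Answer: 41153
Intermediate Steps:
K(P) = -3 + P
Q(U) = -5
(p + 31384) + Q(-93) = (9774 + 31384) - 5 = 41158 - 5 = 41153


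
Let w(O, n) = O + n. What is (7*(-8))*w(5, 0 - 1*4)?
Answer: -56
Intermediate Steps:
(7*(-8))*w(5, 0 - 1*4) = (7*(-8))*(5 + (0 - 1*4)) = -56*(5 + (0 - 4)) = -56*(5 - 4) = -56*1 = -56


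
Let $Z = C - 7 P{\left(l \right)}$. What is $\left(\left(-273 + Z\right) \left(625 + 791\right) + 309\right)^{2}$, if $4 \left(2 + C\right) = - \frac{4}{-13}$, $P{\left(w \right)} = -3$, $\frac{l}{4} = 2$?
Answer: $\frac{21810758699601}{169} \approx 1.2906 \cdot 10^{11}$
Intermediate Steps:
$l = 8$ ($l = 4 \cdot 2 = 8$)
$C = - \frac{25}{13}$ ($C = -2 + \frac{\left(-4\right) \frac{1}{-13}}{4} = -2 + \frac{\left(-4\right) \left(- \frac{1}{13}\right)}{4} = -2 + \frac{1}{4} \cdot \frac{4}{13} = -2 + \frac{1}{13} = - \frac{25}{13} \approx -1.9231$)
$Z = \frac{248}{13}$ ($Z = - \frac{25}{13} - -21 = - \frac{25}{13} + 21 = \frac{248}{13} \approx 19.077$)
$\left(\left(-273 + Z\right) \left(625 + 791\right) + 309\right)^{2} = \left(\left(-273 + \frac{248}{13}\right) \left(625 + 791\right) + 309\right)^{2} = \left(\left(- \frac{3301}{13}\right) 1416 + 309\right)^{2} = \left(- \frac{4674216}{13} + 309\right)^{2} = \left(- \frac{4670199}{13}\right)^{2} = \frac{21810758699601}{169}$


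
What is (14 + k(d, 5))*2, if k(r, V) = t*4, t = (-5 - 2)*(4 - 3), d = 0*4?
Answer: -28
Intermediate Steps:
d = 0
t = -7 (t = -7*1 = -7)
k(r, V) = -28 (k(r, V) = -7*4 = -28)
(14 + k(d, 5))*2 = (14 - 28)*2 = -14*2 = -28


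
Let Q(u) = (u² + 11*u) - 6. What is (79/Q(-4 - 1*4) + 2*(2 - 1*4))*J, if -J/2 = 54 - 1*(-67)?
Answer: 24079/15 ≈ 1605.3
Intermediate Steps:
Q(u) = -6 + u² + 11*u
J = -242 (J = -2*(54 - 1*(-67)) = -2*(54 + 67) = -2*121 = -242)
(79/Q(-4 - 1*4) + 2*(2 - 1*4))*J = (79/(-6 + (-4 - 1*4)² + 11*(-4 - 1*4)) + 2*(2 - 1*4))*(-242) = (79/(-6 + (-4 - 4)² + 11*(-4 - 4)) + 2*(2 - 4))*(-242) = (79/(-6 + (-8)² + 11*(-8)) + 2*(-2))*(-242) = (79/(-6 + 64 - 88) - 4)*(-242) = (79/(-30) - 4)*(-242) = (79*(-1/30) - 4)*(-242) = (-79/30 - 4)*(-242) = -199/30*(-242) = 24079/15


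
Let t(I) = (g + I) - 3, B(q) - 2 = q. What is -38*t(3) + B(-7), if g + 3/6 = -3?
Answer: 128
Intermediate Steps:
g = -7/2 (g = -½ - 3 = -7/2 ≈ -3.5000)
B(q) = 2 + q
t(I) = -13/2 + I (t(I) = (-7/2 + I) - 3 = -13/2 + I)
-38*t(3) + B(-7) = -38*(-13/2 + 3) + (2 - 7) = -38*(-7/2) - 5 = 133 - 5 = 128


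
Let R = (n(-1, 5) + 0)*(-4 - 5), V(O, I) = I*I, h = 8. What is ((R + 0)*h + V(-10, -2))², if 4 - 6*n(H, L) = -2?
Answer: 4624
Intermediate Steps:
n(H, L) = 1 (n(H, L) = ⅔ - ⅙*(-2) = ⅔ + ⅓ = 1)
V(O, I) = I²
R = -9 (R = (1 + 0)*(-4 - 5) = 1*(-9) = -9)
((R + 0)*h + V(-10, -2))² = ((-9 + 0)*8 + (-2)²)² = (-9*8 + 4)² = (-72 + 4)² = (-68)² = 4624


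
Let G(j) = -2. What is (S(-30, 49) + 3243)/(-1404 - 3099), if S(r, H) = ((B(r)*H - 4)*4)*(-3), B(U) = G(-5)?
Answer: -1489/1501 ≈ -0.99201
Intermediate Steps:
B(U) = -2
S(r, H) = 48 + 24*H (S(r, H) = ((-2*H - 4)*4)*(-3) = ((-4 - 2*H)*4)*(-3) = (-16 - 8*H)*(-3) = 48 + 24*H)
(S(-30, 49) + 3243)/(-1404 - 3099) = ((48 + 24*49) + 3243)/(-1404 - 3099) = ((48 + 1176) + 3243)/(-4503) = (1224 + 3243)*(-1/4503) = 4467*(-1/4503) = -1489/1501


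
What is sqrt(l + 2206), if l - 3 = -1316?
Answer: sqrt(893) ≈ 29.883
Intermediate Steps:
l = -1313 (l = 3 - 1316 = -1313)
sqrt(l + 2206) = sqrt(-1313 + 2206) = sqrt(893)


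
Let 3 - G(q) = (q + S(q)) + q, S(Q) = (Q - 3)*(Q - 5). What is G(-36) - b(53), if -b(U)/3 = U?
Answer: -1365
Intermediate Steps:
b(U) = -3*U
S(Q) = (-5 + Q)*(-3 + Q) (S(Q) = (-3 + Q)*(-5 + Q) = (-5 + Q)*(-3 + Q))
G(q) = -12 - q² + 6*q (G(q) = 3 - ((q + (15 + q² - 8*q)) + q) = 3 - ((15 + q² - 7*q) + q) = 3 - (15 + q² - 6*q) = 3 + (-15 - q² + 6*q) = -12 - q² + 6*q)
G(-36) - b(53) = (-12 - 1*(-36)² + 6*(-36)) - (-3)*53 = (-12 - 1*1296 - 216) - 1*(-159) = (-12 - 1296 - 216) + 159 = -1524 + 159 = -1365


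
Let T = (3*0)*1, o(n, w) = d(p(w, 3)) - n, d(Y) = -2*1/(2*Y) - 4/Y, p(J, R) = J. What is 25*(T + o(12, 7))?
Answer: -2225/7 ≈ -317.86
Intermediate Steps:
d(Y) = -5/Y (d(Y) = -2*1/(2*Y) - 4/Y = -1/Y - 4/Y = -5/Y)
o(n, w) = -n - 5/w (o(n, w) = -5/w - n = -n - 5/w)
T = 0 (T = 0*1 = 0)
25*(T + o(12, 7)) = 25*(0 + (-1*12 - 5/7)) = 25*(0 + (-12 - 5*⅐)) = 25*(0 + (-12 - 5/7)) = 25*(0 - 89/7) = 25*(-89/7) = -2225/7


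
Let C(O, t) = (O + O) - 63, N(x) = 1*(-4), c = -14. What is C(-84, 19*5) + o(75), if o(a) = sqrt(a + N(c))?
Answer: -231 + sqrt(71) ≈ -222.57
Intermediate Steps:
N(x) = -4
C(O, t) = -63 + 2*O (C(O, t) = 2*O - 63 = -63 + 2*O)
o(a) = sqrt(-4 + a) (o(a) = sqrt(a - 4) = sqrt(-4 + a))
C(-84, 19*5) + o(75) = (-63 + 2*(-84)) + sqrt(-4 + 75) = (-63 - 168) + sqrt(71) = -231 + sqrt(71)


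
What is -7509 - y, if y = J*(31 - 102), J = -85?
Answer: -13544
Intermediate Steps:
y = 6035 (y = -85*(31 - 102) = -85*(-71) = 6035)
-7509 - y = -7509 - 1*6035 = -7509 - 6035 = -13544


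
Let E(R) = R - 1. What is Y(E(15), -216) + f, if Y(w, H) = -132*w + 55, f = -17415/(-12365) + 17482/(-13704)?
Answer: -30380128805/16944996 ≈ -1792.9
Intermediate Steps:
E(R) = -1 + R
f = 2249023/16944996 (f = -17415*(-1/12365) + 17482*(-1/13704) = 3483/2473 - 8741/6852 = 2249023/16944996 ≈ 0.13273)
Y(w, H) = 55 - 132*w
Y(E(15), -216) + f = (55 - 132*(-1 + 15)) + 2249023/16944996 = (55 - 132*14) + 2249023/16944996 = (55 - 1848) + 2249023/16944996 = -1793 + 2249023/16944996 = -30380128805/16944996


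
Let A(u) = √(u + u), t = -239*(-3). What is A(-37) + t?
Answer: 717 + I*√74 ≈ 717.0 + 8.6023*I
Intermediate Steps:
t = 717
A(u) = √2*√u (A(u) = √(2*u) = √2*√u)
A(-37) + t = √2*√(-37) + 717 = √2*(I*√37) + 717 = I*√74 + 717 = 717 + I*√74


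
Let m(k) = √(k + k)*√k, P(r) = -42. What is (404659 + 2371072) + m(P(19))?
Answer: 2775731 - 42*√2 ≈ 2.7757e+6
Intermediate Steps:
m(k) = k*√2 (m(k) = √(2*k)*√k = (√2*√k)*√k = k*√2)
(404659 + 2371072) + m(P(19)) = (404659 + 2371072) - 42*√2 = 2775731 - 42*√2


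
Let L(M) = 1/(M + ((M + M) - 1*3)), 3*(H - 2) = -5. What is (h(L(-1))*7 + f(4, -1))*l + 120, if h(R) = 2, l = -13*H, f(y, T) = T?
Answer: 191/3 ≈ 63.667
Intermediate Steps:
H = ⅓ (H = 2 + (⅓)*(-5) = 2 - 5/3 = ⅓ ≈ 0.33333)
L(M) = 1/(-3 + 3*M) (L(M) = 1/(M + (2*M - 3)) = 1/(M + (-3 + 2*M)) = 1/(-3 + 3*M))
l = -13/3 (l = -13*⅓ = -13/3 ≈ -4.3333)
(h(L(-1))*7 + f(4, -1))*l + 120 = (2*7 - 1)*(-13/3) + 120 = (14 - 1)*(-13/3) + 120 = 13*(-13/3) + 120 = -169/3 + 120 = 191/3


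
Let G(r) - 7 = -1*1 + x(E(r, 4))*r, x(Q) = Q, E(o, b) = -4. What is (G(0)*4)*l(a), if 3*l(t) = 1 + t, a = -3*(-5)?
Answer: 128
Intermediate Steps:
a = 15
G(r) = 6 - 4*r (G(r) = 7 + (-1*1 - 4*r) = 7 + (-1 - 4*r) = 6 - 4*r)
l(t) = ⅓ + t/3 (l(t) = (1 + t)/3 = ⅓ + t/3)
(G(0)*4)*l(a) = ((6 - 4*0)*4)*(⅓ + (⅓)*15) = ((6 + 0)*4)*(⅓ + 5) = (6*4)*(16/3) = 24*(16/3) = 128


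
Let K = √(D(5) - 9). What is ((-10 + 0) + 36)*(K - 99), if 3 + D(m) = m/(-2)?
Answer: -2574 + 13*I*√58 ≈ -2574.0 + 99.005*I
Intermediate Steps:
D(m) = -3 - m/2 (D(m) = -3 + m/(-2) = -3 + m*(-½) = -3 - m/2)
K = I*√58/2 (K = √((-3 - ½*5) - 9) = √((-3 - 5/2) - 9) = √(-11/2 - 9) = √(-29/2) = I*√58/2 ≈ 3.8079*I)
((-10 + 0) + 36)*(K - 99) = ((-10 + 0) + 36)*(I*√58/2 - 99) = (-10 + 36)*(-99 + I*√58/2) = 26*(-99 + I*√58/2) = -2574 + 13*I*√58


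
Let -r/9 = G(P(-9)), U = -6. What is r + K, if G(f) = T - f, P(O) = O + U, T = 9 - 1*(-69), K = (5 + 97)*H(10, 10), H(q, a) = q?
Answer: 183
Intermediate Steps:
K = 1020 (K = (5 + 97)*10 = 102*10 = 1020)
T = 78 (T = 9 + 69 = 78)
P(O) = -6 + O (P(O) = O - 6 = -6 + O)
G(f) = 78 - f
r = -837 (r = -9*(78 - (-6 - 9)) = -9*(78 - 1*(-15)) = -9*(78 + 15) = -9*93 = -837)
r + K = -837 + 1020 = 183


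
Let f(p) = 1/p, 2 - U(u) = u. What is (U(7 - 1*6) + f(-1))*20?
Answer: 0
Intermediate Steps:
U(u) = 2 - u
f(p) = 1/p
(U(7 - 1*6) + f(-1))*20 = ((2 - (7 - 1*6)) + 1/(-1))*20 = ((2 - (7 - 6)) - 1)*20 = ((2 - 1*1) - 1)*20 = ((2 - 1) - 1)*20 = (1 - 1)*20 = 0*20 = 0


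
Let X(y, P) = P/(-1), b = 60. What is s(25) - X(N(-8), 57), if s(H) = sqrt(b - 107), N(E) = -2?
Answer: 57 + I*sqrt(47) ≈ 57.0 + 6.8557*I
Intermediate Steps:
s(H) = I*sqrt(47) (s(H) = sqrt(60 - 107) = sqrt(-47) = I*sqrt(47))
X(y, P) = -P (X(y, P) = P*(-1) = -P)
s(25) - X(N(-8), 57) = I*sqrt(47) - (-1)*57 = I*sqrt(47) - 1*(-57) = I*sqrt(47) + 57 = 57 + I*sqrt(47)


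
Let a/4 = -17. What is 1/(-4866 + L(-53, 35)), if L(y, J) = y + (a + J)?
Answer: -1/4952 ≈ -0.00020194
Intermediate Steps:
a = -68 (a = 4*(-17) = -68)
L(y, J) = -68 + J + y (L(y, J) = y + (-68 + J) = -68 + J + y)
1/(-4866 + L(-53, 35)) = 1/(-4866 + (-68 + 35 - 53)) = 1/(-4866 - 86) = 1/(-4952) = -1/4952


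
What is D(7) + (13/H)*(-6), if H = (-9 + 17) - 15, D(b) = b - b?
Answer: 78/7 ≈ 11.143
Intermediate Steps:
D(b) = 0
H = -7 (H = 8 - 15 = -7)
D(7) + (13/H)*(-6) = 0 + (13/(-7))*(-6) = 0 + (13*(-⅐))*(-6) = 0 - 13/7*(-6) = 0 + 78/7 = 78/7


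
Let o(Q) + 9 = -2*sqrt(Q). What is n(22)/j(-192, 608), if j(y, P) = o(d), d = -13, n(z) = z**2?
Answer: -4356/133 + 968*I*sqrt(13)/133 ≈ -32.752 + 26.242*I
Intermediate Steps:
o(Q) = -9 - 2*sqrt(Q)
j(y, P) = -9 - 2*I*sqrt(13)
n(22)/j(-192, 608) = 22**2/(-9 - 2*I*sqrt(13)) = 484/(-9 - 2*I*sqrt(13))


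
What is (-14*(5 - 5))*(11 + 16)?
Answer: 0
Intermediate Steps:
(-14*(5 - 5))*(11 + 16) = -0*27 = -14*0*27 = 0*27 = 0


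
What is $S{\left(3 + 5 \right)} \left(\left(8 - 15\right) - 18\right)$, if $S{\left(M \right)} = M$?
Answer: $-200$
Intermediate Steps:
$S{\left(3 + 5 \right)} \left(\left(8 - 15\right) - 18\right) = \left(3 + 5\right) \left(\left(8 - 15\right) - 18\right) = 8 \left(\left(8 - 15\right) - 18\right) = 8 \left(-7 - 18\right) = 8 \left(-25\right) = -200$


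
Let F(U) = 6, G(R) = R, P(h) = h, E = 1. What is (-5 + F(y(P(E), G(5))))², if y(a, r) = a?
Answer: 1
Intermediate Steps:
(-5 + F(y(P(E), G(5))))² = (-5 + 6)² = 1² = 1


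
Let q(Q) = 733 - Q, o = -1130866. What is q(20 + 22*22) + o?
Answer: -1130637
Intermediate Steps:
q(20 + 22*22) + o = (733 - (20 + 22*22)) - 1130866 = (733 - (20 + 484)) - 1130866 = (733 - 1*504) - 1130866 = (733 - 504) - 1130866 = 229 - 1130866 = -1130637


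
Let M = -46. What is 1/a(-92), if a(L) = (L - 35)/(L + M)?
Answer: 138/127 ≈ 1.0866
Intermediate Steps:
a(L) = (-35 + L)/(-46 + L) (a(L) = (L - 35)/(L - 46) = (-35 + L)/(-46 + L))
1/a(-92) = 1/((-35 - 92)/(-46 - 92)) = 1/(-127/(-138)) = 1/(-1/138*(-127)) = 1/(127/138) = 138/127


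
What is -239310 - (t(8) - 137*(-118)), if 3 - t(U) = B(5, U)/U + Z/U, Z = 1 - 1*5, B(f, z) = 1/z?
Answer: -16350687/64 ≈ -2.5548e+5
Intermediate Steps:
Z = -4 (Z = 1 - 5 = -4)
t(U) = 3 - 1/U² + 4/U (t(U) = 3 - (1/(U*U) - 4/U) = 3 - (U⁻² - 4/U) = 3 + (-1/U² + 4/U) = 3 - 1/U² + 4/U)
-239310 - (t(8) - 137*(-118)) = -239310 - ((3 - 1/8² + 4/8) - 137*(-118)) = -239310 - ((3 - 1*1/64 + 4*(⅛)) + 16166) = -239310 - ((3 - 1/64 + ½) + 16166) = -239310 - (223/64 + 16166) = -239310 - 1*1034847/64 = -239310 - 1034847/64 = -16350687/64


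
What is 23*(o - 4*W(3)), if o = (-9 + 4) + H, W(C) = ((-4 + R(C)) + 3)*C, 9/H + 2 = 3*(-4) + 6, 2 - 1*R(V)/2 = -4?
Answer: -25415/8 ≈ -3176.9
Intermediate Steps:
R(V) = 12 (R(V) = 4 - 2*(-4) = 4 + 8 = 12)
H = -9/8 (H = 9/(-2 + (3*(-4) + 6)) = 9/(-2 + (-12 + 6)) = 9/(-2 - 6) = 9/(-8) = 9*(-⅛) = -9/8 ≈ -1.1250)
W(C) = 11*C (W(C) = ((-4 + 12) + 3)*C = (8 + 3)*C = 11*C)
o = -49/8 (o = (-9 + 4) - 9/8 = -5 - 9/8 = -49/8 ≈ -6.1250)
23*(o - 4*W(3)) = 23*(-49/8 - 44*3) = 23*(-49/8 - 4*33) = 23*(-49/8 - 132) = 23*(-1105/8) = -25415/8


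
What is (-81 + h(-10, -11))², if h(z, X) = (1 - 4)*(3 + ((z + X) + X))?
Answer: 36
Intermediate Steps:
h(z, X) = -9 - 6*X - 3*z (h(z, X) = -3*(3 + ((X + z) + X)) = -3*(3 + (z + 2*X)) = -3*(3 + z + 2*X) = -9 - 6*X - 3*z)
(-81 + h(-10, -11))² = (-81 + (-9 - 6*(-11) - 3*(-10)))² = (-81 + (-9 + 66 + 30))² = (-81 + 87)² = 6² = 36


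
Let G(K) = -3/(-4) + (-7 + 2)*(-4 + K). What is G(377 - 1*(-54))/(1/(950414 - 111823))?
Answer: -7159051367/4 ≈ -1.7898e+9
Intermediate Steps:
G(K) = 83/4 - 5*K (G(K) = -3*(-1/4) - 5*(-4 + K) = 3/4 + (20 - 5*K) = 83/4 - 5*K)
G(377 - 1*(-54))/(1/(950414 - 111823)) = (83/4 - 5*(377 - 1*(-54)))/(1/(950414 - 111823)) = (83/4 - 5*(377 + 54))/(1/838591) = (83/4 - 5*431)/(1/838591) = (83/4 - 2155)*838591 = -8537/4*838591 = -7159051367/4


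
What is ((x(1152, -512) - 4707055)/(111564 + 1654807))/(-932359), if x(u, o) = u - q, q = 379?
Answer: 4706282/1646891899189 ≈ 2.8577e-6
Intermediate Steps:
x(u, o) = -379 + u (x(u, o) = u - 1*379 = u - 379 = -379 + u)
((x(1152, -512) - 4707055)/(111564 + 1654807))/(-932359) = (((-379 + 1152) - 4707055)/(111564 + 1654807))/(-932359) = ((773 - 4707055)/1766371)*(-1/932359) = -4706282*1/1766371*(-1/932359) = -4706282/1766371*(-1/932359) = 4706282/1646891899189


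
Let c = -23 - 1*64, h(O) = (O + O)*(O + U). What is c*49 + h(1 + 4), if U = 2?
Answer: -4193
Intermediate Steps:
h(O) = 2*O*(2 + O) (h(O) = (O + O)*(O + 2) = (2*O)*(2 + O) = 2*O*(2 + O))
c = -87 (c = -23 - 64 = -87)
c*49 + h(1 + 4) = -87*49 + 2*(1 + 4)*(2 + (1 + 4)) = -4263 + 2*5*(2 + 5) = -4263 + 2*5*7 = -4263 + 70 = -4193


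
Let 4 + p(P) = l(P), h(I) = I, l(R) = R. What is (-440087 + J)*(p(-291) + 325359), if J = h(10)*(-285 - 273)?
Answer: -144870297688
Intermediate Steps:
p(P) = -4 + P
J = -5580 (J = 10*(-285 - 273) = 10*(-558) = -5580)
(-440087 + J)*(p(-291) + 325359) = (-440087 - 5580)*((-4 - 291) + 325359) = -445667*(-295 + 325359) = -445667*325064 = -144870297688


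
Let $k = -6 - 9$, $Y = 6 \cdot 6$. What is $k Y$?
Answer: $-540$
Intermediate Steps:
$Y = 36$
$k = -15$
$k Y = \left(-15\right) 36 = -540$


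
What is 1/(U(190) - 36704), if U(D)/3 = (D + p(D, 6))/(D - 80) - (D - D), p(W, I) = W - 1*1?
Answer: -110/4036303 ≈ -2.7253e-5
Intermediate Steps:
p(W, I) = -1 + W (p(W, I) = W - 1 = -1 + W)
U(D) = 3*(-1 + 2*D)/(-80 + D) (U(D) = 3*((D + (-1 + D))/(D - 80) - (D - D)) = 3*((-1 + 2*D)/(-80 + D) - 1*0) = 3*((-1 + 2*D)/(-80 + D) + 0) = 3*((-1 + 2*D)/(-80 + D)) = 3*(-1 + 2*D)/(-80 + D))
1/(U(190) - 36704) = 1/(3*(-1 + 2*190)/(-80 + 190) - 36704) = 1/(3*(-1 + 380)/110 - 36704) = 1/(3*(1/110)*379 - 36704) = 1/(1137/110 - 36704) = 1/(-4036303/110) = -110/4036303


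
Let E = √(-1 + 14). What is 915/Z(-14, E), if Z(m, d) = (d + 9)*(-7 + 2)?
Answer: -1647/68 + 183*√13/68 ≈ -14.517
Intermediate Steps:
E = √13 ≈ 3.6056
Z(m, d) = -45 - 5*d (Z(m, d) = (9 + d)*(-5) = -45 - 5*d)
915/Z(-14, E) = 915/(-45 - 5*√13)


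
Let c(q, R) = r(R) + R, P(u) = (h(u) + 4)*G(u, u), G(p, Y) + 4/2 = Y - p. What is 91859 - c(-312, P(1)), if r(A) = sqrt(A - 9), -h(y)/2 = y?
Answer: 91863 - I*sqrt(13) ≈ 91863.0 - 3.6056*I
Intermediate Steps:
h(y) = -2*y
G(p, Y) = -2 + Y - p (G(p, Y) = -2 + (Y - p) = -2 + Y - p)
P(u) = -8 + 4*u (P(u) = (-2*u + 4)*(-2 + u - u) = (4 - 2*u)*(-2) = -8 + 4*u)
r(A) = sqrt(-9 + A)
c(q, R) = R + sqrt(-9 + R) (c(q, R) = sqrt(-9 + R) + R = R + sqrt(-9 + R))
91859 - c(-312, P(1)) = 91859 - ((-8 + 4*1) + sqrt(-9 + (-8 + 4*1))) = 91859 - ((-8 + 4) + sqrt(-9 + (-8 + 4))) = 91859 - (-4 + sqrt(-9 - 4)) = 91859 - (-4 + sqrt(-13)) = 91859 - (-4 + I*sqrt(13)) = 91859 + (4 - I*sqrt(13)) = 91863 - I*sqrt(13)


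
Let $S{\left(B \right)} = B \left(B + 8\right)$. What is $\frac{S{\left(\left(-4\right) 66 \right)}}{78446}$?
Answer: $\frac{33792}{39223} \approx 0.86154$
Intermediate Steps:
$S{\left(B \right)} = B \left(8 + B\right)$
$\frac{S{\left(\left(-4\right) 66 \right)}}{78446} = \frac{\left(-4\right) 66 \left(8 - 264\right)}{78446} = - 264 \left(8 - 264\right) \frac{1}{78446} = \left(-264\right) \left(-256\right) \frac{1}{78446} = 67584 \cdot \frac{1}{78446} = \frac{33792}{39223}$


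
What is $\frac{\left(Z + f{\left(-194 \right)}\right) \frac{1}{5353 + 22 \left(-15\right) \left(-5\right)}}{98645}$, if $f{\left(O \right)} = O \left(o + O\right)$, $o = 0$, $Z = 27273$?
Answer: $\frac{64909}{690810935} \approx 9.3961 \cdot 10^{-5}$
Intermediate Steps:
$f{\left(O \right)} = O^{2}$ ($f{\left(O \right)} = O \left(0 + O\right) = O O = O^{2}$)
$\frac{\left(Z + f{\left(-194 \right)}\right) \frac{1}{5353 + 22 \left(-15\right) \left(-5\right)}}{98645} = \frac{\left(27273 + \left(-194\right)^{2}\right) \frac{1}{5353 + 22 \left(-15\right) \left(-5\right)}}{98645} = \frac{27273 + 37636}{5353 - -1650} \cdot \frac{1}{98645} = \frac{64909}{5353 + 1650} \cdot \frac{1}{98645} = \frac{64909}{7003} \cdot \frac{1}{98645} = \frac{64909}{690810935}$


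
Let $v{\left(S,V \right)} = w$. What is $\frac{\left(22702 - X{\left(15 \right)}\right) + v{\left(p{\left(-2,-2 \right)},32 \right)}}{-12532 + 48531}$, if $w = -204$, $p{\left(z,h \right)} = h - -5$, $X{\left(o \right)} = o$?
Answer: $\frac{22483}{35999} \approx 0.62455$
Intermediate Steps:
$p{\left(z,h \right)} = 5 + h$ ($p{\left(z,h \right)} = h + 5 = 5 + h$)
$v{\left(S,V \right)} = -204$
$\frac{\left(22702 - X{\left(15 \right)}\right) + v{\left(p{\left(-2,-2 \right)},32 \right)}}{-12532 + 48531} = \frac{\left(22702 - 15\right) - 204}{-12532 + 48531} = \frac{\left(22702 - 15\right) - 204}{35999} = \left(22687 - 204\right) \frac{1}{35999} = 22483 \cdot \frac{1}{35999} = \frac{22483}{35999}$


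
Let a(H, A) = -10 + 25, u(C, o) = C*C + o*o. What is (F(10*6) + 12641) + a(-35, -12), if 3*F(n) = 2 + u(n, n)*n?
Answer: 469970/3 ≈ 1.5666e+5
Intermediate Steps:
u(C, o) = C**2 + o**2
F(n) = 2/3 + 2*n**3/3 (F(n) = (2 + (n**2 + n**2)*n)/3 = (2 + (2*n**2)*n)/3 = (2 + 2*n**3)/3 = 2/3 + 2*n**3/3)
a(H, A) = 15
(F(10*6) + 12641) + a(-35, -12) = ((2/3 + 2*(10*6)**3/3) + 12641) + 15 = ((2/3 + (2/3)*60**3) + 12641) + 15 = ((2/3 + (2/3)*216000) + 12641) + 15 = ((2/3 + 144000) + 12641) + 15 = (432002/3 + 12641) + 15 = 469925/3 + 15 = 469970/3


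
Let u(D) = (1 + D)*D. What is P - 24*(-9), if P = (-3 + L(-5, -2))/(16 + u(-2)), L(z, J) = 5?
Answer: 1945/9 ≈ 216.11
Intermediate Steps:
u(D) = D*(1 + D)
P = 1/9 (P = (-3 + 5)/(16 - 2*(1 - 2)) = 2/(16 - 2*(-1)) = 2/(16 + 2) = 2/18 = 2*(1/18) = 1/9 ≈ 0.11111)
P - 24*(-9) = 1/9 - 24*(-9) = 1/9 + 216 = 1945/9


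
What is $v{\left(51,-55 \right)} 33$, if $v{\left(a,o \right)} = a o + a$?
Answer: $-90882$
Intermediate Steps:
$v{\left(a,o \right)} = a + a o$
$v{\left(51,-55 \right)} 33 = 51 \left(1 - 55\right) 33 = 51 \left(-54\right) 33 = \left(-2754\right) 33 = -90882$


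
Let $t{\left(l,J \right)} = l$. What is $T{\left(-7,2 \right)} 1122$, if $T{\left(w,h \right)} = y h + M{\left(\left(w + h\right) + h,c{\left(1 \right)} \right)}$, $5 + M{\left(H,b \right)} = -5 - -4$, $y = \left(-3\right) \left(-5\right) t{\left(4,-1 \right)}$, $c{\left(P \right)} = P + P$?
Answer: $127908$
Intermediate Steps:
$c{\left(P \right)} = 2 P$
$y = 60$ ($y = \left(-3\right) \left(-5\right) 4 = 15 \cdot 4 = 60$)
$M{\left(H,b \right)} = -6$ ($M{\left(H,b \right)} = -5 - 1 = -6$)
$T{\left(w,h \right)} = -6 + 60 h$ ($T{\left(w,h \right)} = 60 h - 6 = -6 + 60 h$)
$T{\left(-7,2 \right)} 1122 = \left(-6 + 60 \cdot 2\right) 1122 = \left(-6 + 120\right) 1122 = 114 \cdot 1122 = 127908$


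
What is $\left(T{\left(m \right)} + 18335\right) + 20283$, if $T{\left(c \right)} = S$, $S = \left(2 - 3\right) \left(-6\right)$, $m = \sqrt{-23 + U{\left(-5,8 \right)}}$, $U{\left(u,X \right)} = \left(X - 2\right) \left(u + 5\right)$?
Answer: $38624$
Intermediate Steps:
$U{\left(u,X \right)} = \left(-2 + X\right) \left(5 + u\right)$
$m = i \sqrt{23}$ ($m = \sqrt{-23 + \left(-10 - -10 + 5 \cdot 8 + 8 \left(-5\right)\right)} = \sqrt{-23 + \left(-10 + 10 + 40 - 40\right)} = \sqrt{-23 + 0} = \sqrt{-23} = i \sqrt{23} \approx 4.7958 i$)
$S = 6$ ($S = \left(-1\right) \left(-6\right) = 6$)
$T{\left(c \right)} = 6$
$\left(T{\left(m \right)} + 18335\right) + 20283 = \left(6 + 18335\right) + 20283 = 18341 + 20283 = 38624$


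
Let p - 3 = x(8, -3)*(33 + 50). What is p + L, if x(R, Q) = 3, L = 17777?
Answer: 18029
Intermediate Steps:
p = 252 (p = 3 + 3*(33 + 50) = 3 + 3*83 = 3 + 249 = 252)
p + L = 252 + 17777 = 18029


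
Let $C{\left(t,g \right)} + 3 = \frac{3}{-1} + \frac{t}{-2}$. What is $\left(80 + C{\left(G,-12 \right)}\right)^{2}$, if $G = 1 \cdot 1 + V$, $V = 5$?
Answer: $5041$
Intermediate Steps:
$G = 6$ ($G = 1 \cdot 1 + 5 = 1 + 5 = 6$)
$C{\left(t,g \right)} = -6 - \frac{t}{2}$ ($C{\left(t,g \right)} = -3 + \left(\frac{3}{-1} + \frac{t}{-2}\right) = -3 + \left(3 \left(-1\right) + t \left(- \frac{1}{2}\right)\right) = -3 - \left(3 + \frac{t}{2}\right) = -6 - \frac{t}{2}$)
$\left(80 + C{\left(G,-12 \right)}\right)^{2} = \left(80 - 9\right)^{2} = 71^{2} = 5041$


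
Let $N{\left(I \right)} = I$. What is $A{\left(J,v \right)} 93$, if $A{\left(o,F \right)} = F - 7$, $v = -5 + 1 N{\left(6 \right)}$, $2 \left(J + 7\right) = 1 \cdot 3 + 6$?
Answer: $-558$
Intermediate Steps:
$J = - \frac{5}{2}$ ($J = -7 + \frac{1 \cdot 3 + 6}{2} = -7 + \frac{3 + 6}{2} = -7 + \frac{1}{2} \cdot 9 = -7 + \frac{9}{2} = - \frac{5}{2} \approx -2.5$)
$v = 1$ ($v = -5 + 1 \cdot 6 = -5 + 6 = 1$)
$A{\left(o,F \right)} = -7 + F$
$A{\left(J,v \right)} 93 = \left(-7 + 1\right) 93 = \left(-6\right) 93 = -558$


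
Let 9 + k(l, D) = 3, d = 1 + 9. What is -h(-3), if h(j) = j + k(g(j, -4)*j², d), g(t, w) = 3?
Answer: 9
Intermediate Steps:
d = 10
k(l, D) = -6 (k(l, D) = -9 + 3 = -6)
h(j) = -6 + j (h(j) = j - 6 = -6 + j)
-h(-3) = -(-6 - 3) = -1*(-9) = 9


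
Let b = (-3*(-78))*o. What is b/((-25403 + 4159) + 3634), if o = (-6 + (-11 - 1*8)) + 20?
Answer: 39/587 ≈ 0.066440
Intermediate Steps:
o = -5 (o = (-6 + (-11 - 8)) + 20 = (-6 - 19) + 20 = -25 + 20 = -5)
b = -1170 (b = -3*(-78)*(-5) = 234*(-5) = -1170)
b/((-25403 + 4159) + 3634) = -1170/((-25403 + 4159) + 3634) = -1170/(-21244 + 3634) = -1170/(-17610) = -1170*(-1/17610) = 39/587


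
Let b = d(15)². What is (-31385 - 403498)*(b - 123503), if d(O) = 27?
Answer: 53392325442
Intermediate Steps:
b = 729 (b = 27² = 729)
(-31385 - 403498)*(b - 123503) = (-31385 - 403498)*(729 - 123503) = -434883*(-122774) = 53392325442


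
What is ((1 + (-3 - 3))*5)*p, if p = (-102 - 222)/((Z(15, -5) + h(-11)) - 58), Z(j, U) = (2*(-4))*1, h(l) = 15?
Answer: -2700/17 ≈ -158.82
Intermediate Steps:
Z(j, U) = -8 (Z(j, U) = -8*1 = -8)
p = 108/17 (p = (-102 - 222)/((-8 + 15) - 58) = -324/(7 - 58) = -324/(-51) = -324*(-1/51) = 108/17 ≈ 6.3529)
((1 + (-3 - 3))*5)*p = ((1 + (-3 - 3))*5)*(108/17) = ((1 - 6)*5)*(108/17) = -5*5*(108/17) = -25*108/17 = -2700/17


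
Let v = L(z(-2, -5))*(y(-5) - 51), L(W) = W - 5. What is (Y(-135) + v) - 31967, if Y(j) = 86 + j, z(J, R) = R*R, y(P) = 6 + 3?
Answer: -32856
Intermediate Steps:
y(P) = 9
z(J, R) = R**2
L(W) = -5 + W
v = -840 (v = (-5 + (-5)**2)*(9 - 51) = (-5 + 25)*(-42) = 20*(-42) = -840)
(Y(-135) + v) - 31967 = ((86 - 135) - 840) - 31967 = (-49 - 840) - 31967 = -889 - 31967 = -32856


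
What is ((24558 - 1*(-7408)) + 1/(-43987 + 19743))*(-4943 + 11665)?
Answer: 2604720225783/12122 ≈ 2.1488e+8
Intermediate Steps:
((24558 - 1*(-7408)) + 1/(-43987 + 19743))*(-4943 + 11665) = ((24558 + 7408) + 1/(-24244))*6722 = (31966 - 1/24244)*6722 = (774983703/24244)*6722 = 2604720225783/12122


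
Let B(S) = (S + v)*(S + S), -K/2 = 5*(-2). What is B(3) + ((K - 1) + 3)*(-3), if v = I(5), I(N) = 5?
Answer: -18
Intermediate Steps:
v = 5
K = 20 (K = -10*(-2) = -2*(-10) = 20)
B(S) = 2*S*(5 + S) (B(S) = (S + 5)*(S + S) = (5 + S)*(2*S) = 2*S*(5 + S))
B(3) + ((K - 1) + 3)*(-3) = 2*3*(5 + 3) + ((20 - 1) + 3)*(-3) = 2*3*8 + (19 + 3)*(-3) = 48 + 22*(-3) = 48 - 66 = -18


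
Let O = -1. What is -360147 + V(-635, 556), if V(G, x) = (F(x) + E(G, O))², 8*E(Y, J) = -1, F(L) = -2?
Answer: -23049119/64 ≈ -3.6014e+5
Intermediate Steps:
E(Y, J) = -⅛ (E(Y, J) = (⅛)*(-1) = -⅛)
V(G, x) = 289/64 (V(G, x) = (-2 - ⅛)² = (-17/8)² = 289/64)
-360147 + V(-635, 556) = -360147 + 289/64 = -23049119/64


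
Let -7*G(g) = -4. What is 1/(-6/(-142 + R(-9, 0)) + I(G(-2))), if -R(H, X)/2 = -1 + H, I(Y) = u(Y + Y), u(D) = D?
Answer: 427/509 ≈ 0.83890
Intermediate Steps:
G(g) = 4/7 (G(g) = -1/7*(-4) = 4/7)
I(Y) = 2*Y (I(Y) = Y + Y = 2*Y)
R(H, X) = 2 - 2*H (R(H, X) = -2*(-1 + H) = 2 - 2*H)
1/(-6/(-142 + R(-9, 0)) + I(G(-2))) = 1/(-6/(-142 + (2 - 2*(-9))) + 2*(4/7)) = 1/(-6/(-142 + (2 + 18)) + 8/7) = 1/(-6/(-142 + 20) + 8/7) = 1/(-6/(-122) + 8/7) = 1/(-1/122*(-6) + 8/7) = 1/(3/61 + 8/7) = 1/(509/427) = 427/509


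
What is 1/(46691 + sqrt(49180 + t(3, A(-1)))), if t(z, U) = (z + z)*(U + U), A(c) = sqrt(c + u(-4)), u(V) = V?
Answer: 1/(46691 + sqrt(49180 + 12*I*sqrt(5))) ≈ 2.1316e-5 - 0.e-11*I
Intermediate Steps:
A(c) = sqrt(-4 + c) (A(c) = sqrt(c - 4) = sqrt(-4 + c))
t(z, U) = 4*U*z (t(z, U) = (2*z)*(2*U) = 4*U*z)
1/(46691 + sqrt(49180 + t(3, A(-1)))) = 1/(46691 + sqrt(49180 + 4*sqrt(-4 - 1)*3)) = 1/(46691 + sqrt(49180 + 4*sqrt(-5)*3)) = 1/(46691 + sqrt(49180 + 4*(I*sqrt(5))*3)) = 1/(46691 + sqrt(49180 + 12*I*sqrt(5)))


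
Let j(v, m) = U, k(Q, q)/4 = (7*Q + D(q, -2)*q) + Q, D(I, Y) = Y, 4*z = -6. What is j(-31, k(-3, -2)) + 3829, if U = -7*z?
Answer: 7679/2 ≈ 3839.5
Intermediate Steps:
z = -3/2 (z = (1/4)*(-6) = -3/2 ≈ -1.5000)
k(Q, q) = -8*q + 32*Q (k(Q, q) = 4*((7*Q - 2*q) + Q) = 4*((-2*q + 7*Q) + Q) = 4*(-2*q + 8*Q) = -8*q + 32*Q)
U = 21/2 (U = -7*(-3/2) = 21/2 ≈ 10.500)
j(v, m) = 21/2
j(-31, k(-3, -2)) + 3829 = 21/2 + 3829 = 7679/2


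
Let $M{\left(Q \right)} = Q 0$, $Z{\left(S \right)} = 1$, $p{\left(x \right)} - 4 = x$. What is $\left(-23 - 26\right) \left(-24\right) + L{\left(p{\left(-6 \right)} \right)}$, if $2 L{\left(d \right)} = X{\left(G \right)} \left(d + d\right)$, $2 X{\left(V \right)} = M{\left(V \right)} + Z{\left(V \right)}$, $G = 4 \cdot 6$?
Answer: $1175$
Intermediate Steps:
$G = 24$
$p{\left(x \right)} = 4 + x$
$M{\left(Q \right)} = 0$
$X{\left(V \right)} = \frac{1}{2}$ ($X{\left(V \right)} = \frac{0 + 1}{2} = \frac{1}{2} \cdot 1 = \frac{1}{2}$)
$L{\left(d \right)} = \frac{d}{2}$ ($L{\left(d \right)} = \frac{\frac{1}{2} \left(d + d\right)}{2} = \frac{\frac{1}{2} \cdot 2 d}{2} = \frac{d}{2}$)
$\left(-23 - 26\right) \left(-24\right) + L{\left(p{\left(-6 \right)} \right)} = \left(-23 - 26\right) \left(-24\right) + \frac{4 - 6}{2} = \left(-49\right) \left(-24\right) + \frac{1}{2} \left(-2\right) = 1176 - 1 = 1175$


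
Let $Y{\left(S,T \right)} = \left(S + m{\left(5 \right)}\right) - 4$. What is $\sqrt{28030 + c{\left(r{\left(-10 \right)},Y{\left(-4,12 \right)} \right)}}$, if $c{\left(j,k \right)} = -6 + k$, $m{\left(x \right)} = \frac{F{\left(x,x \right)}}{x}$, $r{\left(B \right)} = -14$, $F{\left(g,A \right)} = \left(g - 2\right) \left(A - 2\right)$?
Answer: $\frac{\sqrt{700445}}{5} \approx 167.39$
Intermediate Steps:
$F{\left(g,A \right)} = \left(-2 + A\right) \left(-2 + g\right)$ ($F{\left(g,A \right)} = \left(-2 + g\right) \left(-2 + A\right) = \left(-2 + A\right) \left(-2 + g\right)$)
$m{\left(x \right)} = \frac{4 + x^{2} - 4 x}{x}$ ($m{\left(x \right)} = \frac{4 - 2 x - 2 x + x x}{x} = \frac{4 - 2 x - 2 x + x^{2}}{x} = \frac{4 + x^{2} - 4 x}{x}$)
$Y{\left(S,T \right)} = - \frac{11}{5} + S$ ($Y{\left(S,T \right)} = \left(S + \left(-4 + 5 + \frac{4}{5}\right)\right) - 4 = \left(S + \frac{9}{5}\right) - 4 = \left(\frac{9}{5} + S\right) - 4 = - \frac{11}{5} + S$)
$\sqrt{28030 + c{\left(r{\left(-10 \right)},Y{\left(-4,12 \right)} \right)}} = \sqrt{28030 - \frac{61}{5}} = \sqrt{\frac{140089}{5}} = \frac{\sqrt{700445}}{5}$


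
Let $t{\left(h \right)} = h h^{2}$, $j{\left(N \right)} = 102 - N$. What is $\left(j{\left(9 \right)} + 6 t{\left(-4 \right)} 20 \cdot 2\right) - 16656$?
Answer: $-31923$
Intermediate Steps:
$t{\left(h \right)} = h^{3}$
$\left(j{\left(9 \right)} + 6 t{\left(-4 \right)} 20 \cdot 2\right) - 16656 = \left(\left(102 - 9\right) + 6 \left(-4\right)^{3} \cdot 20 \cdot 2\right) - 16656 = \left(\left(102 - 9\right) + 6 \left(-64\right) 20 \cdot 2\right) - 16656 = \left(93 + \left(-384\right) 20 \cdot 2\right) - 16656 = \left(93 - 15360\right) - 16656 = -15267 - 16656 = -31923$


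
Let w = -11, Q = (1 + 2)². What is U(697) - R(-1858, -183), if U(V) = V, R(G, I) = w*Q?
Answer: 796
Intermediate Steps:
Q = 9 (Q = 3² = 9)
R(G, I) = -99 (R(G, I) = -11*9 = -99)
U(697) - R(-1858, -183) = 697 - 1*(-99) = 697 + 99 = 796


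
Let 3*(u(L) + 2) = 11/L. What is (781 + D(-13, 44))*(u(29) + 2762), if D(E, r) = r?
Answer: 66036025/29 ≈ 2.2771e+6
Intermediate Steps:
u(L) = -2 + 11/(3*L) (u(L) = -2 + (11/L)/3 = -2 + 11/(3*L))
(781 + D(-13, 44))*(u(29) + 2762) = (781 + 44)*((-2 + (11/3)/29) + 2762) = 825*((-2 + (11/3)*(1/29)) + 2762) = 825*((-2 + 11/87) + 2762) = 825*(-163/87 + 2762) = 825*(240131/87) = 66036025/29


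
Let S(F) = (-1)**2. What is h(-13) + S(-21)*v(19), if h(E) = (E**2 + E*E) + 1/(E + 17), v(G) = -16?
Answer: 1289/4 ≈ 322.25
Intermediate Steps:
S(F) = 1
h(E) = 1/(17 + E) + 2*E**2 (h(E) = (E**2 + E**2) + 1/(17 + E) = 2*E**2 + 1/(17 + E) = 1/(17 + E) + 2*E**2)
h(-13) + S(-21)*v(19) = (1 + 2*(-13)**3 + 34*(-13)**2)/(17 - 13) + 1*(-16) = (1 + 2*(-2197) + 34*169)/4 - 16 = (1 - 4394 + 5746)/4 - 16 = (1/4)*1353 - 16 = 1353/4 - 16 = 1289/4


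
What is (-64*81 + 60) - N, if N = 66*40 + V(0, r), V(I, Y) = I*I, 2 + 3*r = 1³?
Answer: -7764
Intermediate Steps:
r = -⅓ (r = -⅔ + (⅓)*1³ = -⅔ + (⅓)*1 = -⅔ + ⅓ = -⅓ ≈ -0.33333)
V(I, Y) = I²
N = 2640 (N = 66*40 + 0² = 2640 + 0 = 2640)
(-64*81 + 60) - N = (-64*81 + 60) - 1*2640 = (-5184 + 60) - 2640 = -5124 - 2640 = -7764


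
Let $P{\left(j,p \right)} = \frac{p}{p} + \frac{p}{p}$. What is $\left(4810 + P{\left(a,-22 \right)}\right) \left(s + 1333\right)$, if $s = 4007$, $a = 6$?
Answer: $25696080$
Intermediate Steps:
$P{\left(j,p \right)} = 2$ ($P{\left(j,p \right)} = 1 + 1 = 2$)
$\left(4810 + P{\left(a,-22 \right)}\right) \left(s + 1333\right) = \left(4810 + 2\right) \left(4007 + 1333\right) = 4812 \cdot 5340 = 25696080$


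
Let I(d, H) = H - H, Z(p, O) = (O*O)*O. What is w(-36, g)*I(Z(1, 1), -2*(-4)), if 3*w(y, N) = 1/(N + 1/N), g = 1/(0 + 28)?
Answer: 0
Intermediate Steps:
Z(p, O) = O³ (Z(p, O) = O²*O = O³)
I(d, H) = 0
g = 1/28 ≈ 0.035714
w(y, N) = 1/(3*(N + 1/N))
w(-36, g)*I(Z(1, 1), -2*(-4)) = ((⅓)*(1/28)/(1 + (1/28)²))*0 = ((⅓)*(1/28)/(1 + 1/784))*0 = ((⅓)*(1/28)/(785/784))*0 = ((⅓)*(1/28)*(784/785))*0 = (28/2355)*0 = 0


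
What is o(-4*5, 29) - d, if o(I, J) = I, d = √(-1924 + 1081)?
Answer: -20 - I*√843 ≈ -20.0 - 29.034*I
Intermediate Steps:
d = I*√843 (d = √(-843) = I*√843 ≈ 29.034*I)
o(-4*5, 29) - d = -4*5 - I*√843 = -20 - I*√843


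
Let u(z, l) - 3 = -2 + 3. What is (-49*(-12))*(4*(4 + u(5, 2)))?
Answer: 18816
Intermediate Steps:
u(z, l) = 4 (u(z, l) = 3 + (-2 + 3) = 3 + 1 = 4)
(-49*(-12))*(4*(4 + u(5, 2))) = (-49*(-12))*(4*(4 + 4)) = 588*(4*8) = 588*32 = 18816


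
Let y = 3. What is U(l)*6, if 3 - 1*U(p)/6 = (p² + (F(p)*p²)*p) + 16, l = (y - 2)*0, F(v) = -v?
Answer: -468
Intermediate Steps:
l = 0 (l = (3 - 2)*0 = 1*0 = 0)
U(p) = -78 - 6*p² + 6*p⁴ (U(p) = 18 - 6*((p² + ((-p)*p²)*p) + 16) = 18 - 6*((p² + (-p³)*p) + 16) = 18 - 6*((p² - p⁴) + 16) = 18 - 6*(16 + p² - p⁴) = 18 + (-96 - 6*p² + 6*p⁴) = -78 - 6*p² + 6*p⁴)
U(l)*6 = (-78 - 6*0² + 6*0⁴)*6 = (-78 - 6*0 + 6*0)*6 = (-78 + 0 + 0)*6 = -78*6 = -468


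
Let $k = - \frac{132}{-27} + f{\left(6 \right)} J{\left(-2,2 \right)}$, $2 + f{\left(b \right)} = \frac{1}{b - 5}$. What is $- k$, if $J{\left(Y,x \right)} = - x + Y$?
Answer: $- \frac{80}{9} \approx -8.8889$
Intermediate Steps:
$J{\left(Y,x \right)} = Y - x$
$f{\left(b \right)} = -2 + \frac{1}{-5 + b}$ ($f{\left(b \right)} = -2 + \frac{1}{b - 5} = -2 + \frac{1}{-5 + b}$)
$k = \frac{80}{9}$ ($k = - \frac{132}{-27} + \frac{11 - 12}{-5 + 6} \left(-2 - 2\right) = \left(-132\right) \left(- \frac{1}{27}\right) + \frac{11 - 12}{1} \left(-2 - 2\right) = \frac{44}{9} + 1 \left(-1\right) \left(-4\right) = \frac{44}{9} - -4 = \frac{44}{9} + 4 = \frac{80}{9} \approx 8.8889$)
$- k = \left(-1\right) \frac{80}{9} = - \frac{80}{9}$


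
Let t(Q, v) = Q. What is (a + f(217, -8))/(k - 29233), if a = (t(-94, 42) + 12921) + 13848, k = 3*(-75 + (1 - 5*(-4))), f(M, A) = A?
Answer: -26667/29395 ≈ -0.90720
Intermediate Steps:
k = -162 (k = 3*(-75 + (1 + 20)) = 3*(-75 + 21) = 3*(-54) = -162)
a = 26675 (a = (-94 + 12921) + 13848 = 12827 + 13848 = 26675)
(a + f(217, -8))/(k - 29233) = (26675 - 8)/(-162 - 29233) = 26667/(-29395) = 26667*(-1/29395) = -26667/29395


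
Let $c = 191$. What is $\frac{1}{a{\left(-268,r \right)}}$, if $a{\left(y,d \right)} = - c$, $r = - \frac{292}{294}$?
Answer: $- \frac{1}{191} \approx -0.0052356$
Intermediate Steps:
$r = - \frac{146}{147}$ ($r = \left(-292\right) \frac{1}{294} = - \frac{146}{147} \approx -0.9932$)
$a{\left(y,d \right)} = -191$ ($a{\left(y,d \right)} = \left(-1\right) 191 = -191$)
$\frac{1}{a{\left(-268,r \right)}} = \frac{1}{-191} = - \frac{1}{191}$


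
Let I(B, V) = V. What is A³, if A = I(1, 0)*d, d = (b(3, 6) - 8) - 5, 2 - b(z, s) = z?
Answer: 0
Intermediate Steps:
b(z, s) = 2 - z
d = -14 (d = ((2 - 1*3) - 8) - 5 = ((2 - 3) - 8) - 5 = (-1 - 8) - 5 = -9 - 5 = -14)
A = 0 (A = 0*(-14) = 0)
A³ = 0³ = 0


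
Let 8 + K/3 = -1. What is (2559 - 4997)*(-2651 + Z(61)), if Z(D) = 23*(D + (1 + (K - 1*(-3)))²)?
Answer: -26620522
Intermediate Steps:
K = -27 (K = -24 + 3*(-1) = -24 - 3 = -27)
Z(D) = 12167 + 23*D (Z(D) = 23*(D + (1 + (-27 - 1*(-3)))²) = 23*(D + (1 + (-27 + 3))²) = 23*(D + (1 - 24)²) = 23*(D + (-23)²) = 23*(D + 529) = 23*(529 + D) = 12167 + 23*D)
(2559 - 4997)*(-2651 + Z(61)) = (2559 - 4997)*(-2651 + (12167 + 23*61)) = -2438*(-2651 + (12167 + 1403)) = -2438*(-2651 + 13570) = -2438*10919 = -26620522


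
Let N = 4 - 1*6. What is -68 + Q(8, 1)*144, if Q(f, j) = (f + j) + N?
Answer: 940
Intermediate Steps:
N = -2 (N = 4 - 6 = -2)
Q(f, j) = -2 + f + j (Q(f, j) = (f + j) - 2 = -2 + f + j)
-68 + Q(8, 1)*144 = -68 + (-2 + 8 + 1)*144 = -68 + 7*144 = -68 + 1008 = 940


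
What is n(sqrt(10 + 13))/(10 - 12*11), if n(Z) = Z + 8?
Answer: -4/61 - sqrt(23)/122 ≈ -0.10488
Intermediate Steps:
n(Z) = 8 + Z
n(sqrt(10 + 13))/(10 - 12*11) = (8 + sqrt(10 + 13))/(10 - 12*11) = (8 + sqrt(23))/(10 - 132) = (8 + sqrt(23))/(-122) = (8 + sqrt(23))*(-1/122) = -4/61 - sqrt(23)/122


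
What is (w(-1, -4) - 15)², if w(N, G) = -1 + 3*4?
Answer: 16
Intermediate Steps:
w(N, G) = 11 (w(N, G) = -1 + 12 = 11)
(w(-1, -4) - 15)² = (11 - 15)² = (-4)² = 16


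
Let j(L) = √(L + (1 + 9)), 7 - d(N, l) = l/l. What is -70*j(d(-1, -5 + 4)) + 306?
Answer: 26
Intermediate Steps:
d(N, l) = 6 (d(N, l) = 7 - l/l = 7 - 1*1 = 7 - 1 = 6)
j(L) = √(10 + L) (j(L) = √(L + 10) = √(10 + L))
-70*j(d(-1, -5 + 4)) + 306 = -70*√(10 + 6) + 306 = -70*√16 + 306 = -70*4 + 306 = -280 + 306 = 26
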